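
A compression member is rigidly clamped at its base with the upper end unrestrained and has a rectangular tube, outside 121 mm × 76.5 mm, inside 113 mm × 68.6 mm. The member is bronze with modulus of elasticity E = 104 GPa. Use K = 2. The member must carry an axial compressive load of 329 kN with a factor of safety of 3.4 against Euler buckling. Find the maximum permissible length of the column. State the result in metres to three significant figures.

Weak-axis I_min = (h_o·b_o³ − h_i·b_i³)/12 with b_o = 76.5, b_i = 68.60 mm (shorter outer/inner sides).
I_min = (121×76.5³ − 113.0×68.60³)/12 = 1.474×10^6 mm⁴
I = 1.474×10^-6 m⁴
Required critical load P_cr = n·P = 3.4 × 329 = 1119 kN = 1.119×10^6 N
From P_cr = π²EI/(K·L)²:  L = (1/K)·√(π²EI/P_cr) = (1/2)·√(π²×1.04×10^11×1.474×10^-6/1.119×10^6)
L = 0.582 m

L_max ≈ 0.582 m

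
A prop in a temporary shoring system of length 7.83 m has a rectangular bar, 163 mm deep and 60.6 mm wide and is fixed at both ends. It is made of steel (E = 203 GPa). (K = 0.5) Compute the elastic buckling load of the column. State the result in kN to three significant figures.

Buckling occurs about the weak axis: I_min = h·b³/12 with b = 60.6 mm (the shorter side).
I_min = 163×60.6³/12 = 3.023×10^6 mm⁴
I = 3.023×10^6 mm⁴ = 3.023×10^-6 m⁴
Effective length L_e = K·L = 0.5 × 7.83 = 3.915 m
P_cr = π²EI / L_e² = π² × 203×10⁹ × 3.023×10^-6 / 3.915² = 3.951×10^5 N

P_cr ≈ 395 kN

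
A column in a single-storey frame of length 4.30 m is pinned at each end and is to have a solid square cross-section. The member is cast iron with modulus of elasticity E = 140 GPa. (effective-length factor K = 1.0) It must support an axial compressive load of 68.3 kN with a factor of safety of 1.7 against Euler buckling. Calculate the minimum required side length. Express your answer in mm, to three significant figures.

a ≈ 65.7 mm

Required P_cr = n·P = 1.7 × 68.3 = 116.1 kN
L_e = K·L = 1 × 4.30 = 4.300 m
Required I = P_cr·L_e²/(π²E) = 1.161×10^5 × 4.300² / (π² × 1.40×10^11) = 1.554×10^-6 m⁴
I_req = 1.554×10^6 mm⁴
Solid square: I = a⁴/12  ⇒  a = (12I)^(1/4) = (12×1.554×10^6)^(1/4) = 65.7 mm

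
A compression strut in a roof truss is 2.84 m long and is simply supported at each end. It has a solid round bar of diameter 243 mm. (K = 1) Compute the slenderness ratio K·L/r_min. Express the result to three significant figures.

λ ≈ 46.7

I = πd⁴/64 = π×243⁴/64 = 1.712×10^8 mm⁴
A = 4.638×10^4 mm²;  r_min = √(I/A) = √(1.712×10^8/4.638×10^4) = 60.75 mm
L_e = K·L = 1 × 2.84 m = 2.840 m = 2840.0 mm
λ = L_e / r_min = 2840.0 / 60.75 = 46.7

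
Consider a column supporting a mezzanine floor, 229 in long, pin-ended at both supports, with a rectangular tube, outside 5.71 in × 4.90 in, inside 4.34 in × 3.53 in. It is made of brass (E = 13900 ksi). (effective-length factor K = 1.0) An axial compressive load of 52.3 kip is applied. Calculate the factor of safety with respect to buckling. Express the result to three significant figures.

Weak-axis I_min = (h_o·b_o³ − h_i·b_i³)/12 with b_o = 4.90, b_i = 3.530 in (shorter outer/inner sides).
I_min = (5.71×4.90³ − 4.340×3.530³)/12 = 40.07 in⁴
Effective length L_e = K·L = 1 × 229 = 229.0 in
P_cr = π²EI / L_e² = π² × 13900×10³ × 40.07 / 229.0² = 1.048×10^5 lb
Factor of safety n = P_cr / P = 104.83 / 52.3 = 2.00

n ≈ 2.00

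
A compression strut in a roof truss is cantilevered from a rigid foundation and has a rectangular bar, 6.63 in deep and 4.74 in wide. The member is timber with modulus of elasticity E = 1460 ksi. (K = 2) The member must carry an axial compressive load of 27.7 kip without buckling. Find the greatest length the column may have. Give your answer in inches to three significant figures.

L_max ≈ 87.5 in

Buckling occurs about the weak axis: I_min = h·b³/12 with b = 4.74 in (the shorter side).
I_min = 6.63×4.74³/12 = 58.84 in⁴
At the buckling limit P_cr = P = 2.770×10^4 lb
From P_cr = π²EI/(K·L)²:  L = (1/K)·√(π²EI/P_cr) = (1/2)·√(π²×1.46×10^6×58.84/2.770×10^4)
L = 87.5 in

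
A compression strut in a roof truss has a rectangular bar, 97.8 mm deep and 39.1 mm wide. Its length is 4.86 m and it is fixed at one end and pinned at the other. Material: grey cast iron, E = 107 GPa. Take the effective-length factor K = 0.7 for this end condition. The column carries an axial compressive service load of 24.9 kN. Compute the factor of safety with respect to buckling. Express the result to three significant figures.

Buckling occurs about the weak axis: I_min = h·b³/12 with b = 39.1 mm (the shorter side).
I_min = 97.8×39.1³/12 = 4.872×10^5 mm⁴
I = 4.872×10^5 mm⁴ = 4.872×10^-7 m⁴
Effective length L_e = K·L = 0.7 × 4.86 = 3.402 m
P_cr = π²EI / L_e² = π² × 107×10⁹ × 4.872×10^-7 / 3.402² = 4.445×10^4 N
Factor of safety n = P_cr / P = 44.453 / 24.9 = 1.79

n ≈ 1.79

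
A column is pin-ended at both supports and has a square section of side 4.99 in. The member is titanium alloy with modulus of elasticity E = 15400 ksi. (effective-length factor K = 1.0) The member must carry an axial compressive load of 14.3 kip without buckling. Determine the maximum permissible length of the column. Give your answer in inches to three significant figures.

I = a⁴/12 = 4.99⁴/12 = 51.67 in⁴
At the buckling limit P_cr = P = 1.430×10^4 lb
From P_cr = π²EI/(K·L)²:  L = (1/K)·√(π²EI/P_cr) = (1/1)·√(π²×1.54×10^7×51.67/1.430×10^4)
L = 741 in

L_max ≈ 741 in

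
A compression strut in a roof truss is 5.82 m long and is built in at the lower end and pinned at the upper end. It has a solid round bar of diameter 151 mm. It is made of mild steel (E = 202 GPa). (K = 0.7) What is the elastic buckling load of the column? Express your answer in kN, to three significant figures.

I = πd⁴/64 = π×151⁴/64 = 2.552×10^7 mm⁴
I = 2.552×10^7 mm⁴ = 2.552×10^-5 m⁴
Effective length L_e = K·L = 0.7 × 5.82 = 4.074 m
P_cr = π²EI / L_e² = π² × 202×10⁹ × 2.552×10^-5 / 4.074² = 3.065×10^6 N

P_cr ≈ 3070 kN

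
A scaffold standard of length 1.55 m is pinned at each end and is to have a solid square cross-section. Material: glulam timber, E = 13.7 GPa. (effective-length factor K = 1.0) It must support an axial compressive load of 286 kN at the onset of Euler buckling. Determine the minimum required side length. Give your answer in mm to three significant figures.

L_e = K·L = 1 × 1.55 = 1.550 m
Required I = P_cr·L_e²/(π²E) = 2.860×10^5 × 1.550² / (π² × 1.37×10^10) = 5.082×10^-6 m⁴
I_req = 5.082×10^6 mm⁴
Solid square: I = a⁴/12  ⇒  a = (12I)^(1/4) = (12×5.082×10^6)^(1/4) = 88.4 mm

a ≈ 88.4 mm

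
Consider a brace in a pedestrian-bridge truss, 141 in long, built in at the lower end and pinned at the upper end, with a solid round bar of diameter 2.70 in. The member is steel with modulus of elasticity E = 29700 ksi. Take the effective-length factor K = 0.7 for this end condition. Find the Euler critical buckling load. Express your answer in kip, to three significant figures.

I = πd⁴/64 = π×2.70⁴/64 = 2.609 in⁴
Effective length L_e = K·L = 0.7 × 141 = 98.70 in
P_cr = π²EI / L_e² = π² × 29700×10³ × 2.609 / 98.70² = 7.850×10^4 lb

P_cr ≈ 78.5 kip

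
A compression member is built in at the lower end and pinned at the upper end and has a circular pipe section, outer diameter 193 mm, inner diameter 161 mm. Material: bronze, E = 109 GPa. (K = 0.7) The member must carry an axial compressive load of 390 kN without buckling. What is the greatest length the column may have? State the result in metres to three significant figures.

L_max ≈ 14.1 m

d_o = 193 mm, d_i = 161 mm
I = π(d_o⁴ − d_i⁴)/64 = π(193⁴ − 161.0⁴)/64 = 3.513×10^7 mm⁴
I = 3.513×10^-5 m⁴
At the buckling limit P_cr = P = 3.900×10^5 N
From P_cr = π²EI/(K·L)²:  L = (1/K)·√(π²EI/P_cr) = (1/0.7)·√(π²×1.09×10^11×3.513×10^-5/3.900×10^5)
L = 14.1 m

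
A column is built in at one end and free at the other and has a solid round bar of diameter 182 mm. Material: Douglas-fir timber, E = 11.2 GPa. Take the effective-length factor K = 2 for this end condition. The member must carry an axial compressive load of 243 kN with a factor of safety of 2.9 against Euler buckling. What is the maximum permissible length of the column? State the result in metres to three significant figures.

L_max ≈ 1.45 m

I = πd⁴/64 = π×182⁴/64 = 5.386×10^7 mm⁴
I = 5.386×10^-5 m⁴
Required critical load P_cr = n·P = 2.9 × 243 = 704.7 kN = 7.047×10^5 N
From P_cr = π²EI/(K·L)²:  L = (1/K)·√(π²EI/P_cr) = (1/2)·√(π²×1.12×10^10×5.386×10^-5/7.047×10^5)
L = 1.45 m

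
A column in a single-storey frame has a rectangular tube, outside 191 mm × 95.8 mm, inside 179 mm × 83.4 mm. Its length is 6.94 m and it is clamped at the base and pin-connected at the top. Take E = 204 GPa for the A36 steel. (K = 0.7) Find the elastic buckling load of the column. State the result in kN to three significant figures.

P_cr ≈ 456 kN

Weak-axis I_min = (h_o·b_o³ − h_i·b_i³)/12 with b_o = 95.8, b_i = 83.40 mm (shorter outer/inner sides).
I_min = (191×95.8³ − 179.0×83.40³)/12 = 5.341×10^6 mm⁴
I = 5.341×10^6 mm⁴ = 5.341×10^-6 m⁴
Effective length L_e = K·L = 0.7 × 6.94 = 4.858 m
P_cr = π²EI / L_e² = π² × 204×10⁹ × 5.341×10^-6 / 4.858² = 4.557×10^5 N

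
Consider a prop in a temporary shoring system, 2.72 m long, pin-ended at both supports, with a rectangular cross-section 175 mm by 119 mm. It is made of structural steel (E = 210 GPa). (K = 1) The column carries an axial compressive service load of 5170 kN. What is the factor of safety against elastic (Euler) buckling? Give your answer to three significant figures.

n ≈ 1.33

Buckling occurs about the weak axis: I_min = h·b³/12 with b = 119 mm (the shorter side).
I_min = 175×119³/12 = 2.458×10^7 mm⁴
I = 2.458×10^7 mm⁴ = 2.458×10^-5 m⁴
Effective length L_e = K·L = 1 × 2.72 = 2.720 m
P_cr = π²EI / L_e² = π² × 210×10⁹ × 2.458×10^-5 / 2.720² = 6.885×10^6 N
Factor of safety n = P_cr / P = 6884.6 / 5170 = 1.33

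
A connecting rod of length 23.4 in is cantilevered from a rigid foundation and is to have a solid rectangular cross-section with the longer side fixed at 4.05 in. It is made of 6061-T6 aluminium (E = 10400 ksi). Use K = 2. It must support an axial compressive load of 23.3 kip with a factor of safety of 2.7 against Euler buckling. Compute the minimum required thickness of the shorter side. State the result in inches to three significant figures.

Required P_cr = n·P = 2.7 × 23.3 = 62.91 kip
L_e = K·L = 2 × 23.4 = 46.80 in
Required I = P_cr·L_e²/(π²E) = 6.291×10^4 × 46.80² / (π² × 1.04×10^7) = 1.342 in⁴
Rectangle, weak axis: I_min = h·b³/12 with h = 4.05 in fixed  ⇒  b = (12I/h)^(1/3) = 1.58 in

b ≈ 1.58 in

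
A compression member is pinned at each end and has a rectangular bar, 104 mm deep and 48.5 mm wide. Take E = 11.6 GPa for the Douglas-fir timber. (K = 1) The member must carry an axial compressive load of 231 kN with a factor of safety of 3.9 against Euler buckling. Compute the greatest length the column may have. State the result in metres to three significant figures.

Buckling occurs about the weak axis: I_min = h·b³/12 with b = 48.5 mm (the shorter side).
I_min = 104×48.5³/12 = 9.887×10^5 mm⁴
I = 9.887×10^-7 m⁴
Required critical load P_cr = n·P = 3.9 × 231 = 900.9 kN = 9.009×10^5 N
From P_cr = π²EI/(K·L)²:  L = (1/K)·√(π²EI/P_cr) = (1/1)·√(π²×1.16×10^10×9.887×10^-7/9.009×10^5)
L = 0.354 m

L_max ≈ 0.354 m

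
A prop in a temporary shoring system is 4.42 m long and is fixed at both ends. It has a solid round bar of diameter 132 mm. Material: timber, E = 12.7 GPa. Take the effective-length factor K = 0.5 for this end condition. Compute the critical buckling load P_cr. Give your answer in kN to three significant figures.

I = πd⁴/64 = π×132⁴/64 = 1.490×10^7 mm⁴
I = 1.490×10^7 mm⁴ = 1.490×10^-5 m⁴
Effective length L_e = K·L = 0.5 × 4.42 = 2.210 m
P_cr = π²EI / L_e² = π² × 12.7×10⁹ × 1.490×10^-5 / 2.210² = 3.825×10^5 N

P_cr ≈ 382 kN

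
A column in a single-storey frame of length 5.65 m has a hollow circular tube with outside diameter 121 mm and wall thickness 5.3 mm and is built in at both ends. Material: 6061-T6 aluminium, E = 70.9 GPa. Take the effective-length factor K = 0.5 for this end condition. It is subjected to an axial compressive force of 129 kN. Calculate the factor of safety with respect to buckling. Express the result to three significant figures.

n ≈ 2.20

Inner diameter d_i = 121 − 2×5.3 = 110.4 mm
I = π(d_o⁴ − d_i⁴)/64 = π(121⁴ − 110.4⁴)/64 = 3.230×10^6 mm⁴
I = 3.230×10^6 mm⁴ = 3.230×10^-6 m⁴
Effective length L_e = K·L = 0.5 × 5.65 = 2.825 m
P_cr = π²EI / L_e² = π² × 70.9×10⁹ × 3.230×10^-6 / 2.825² = 2.832×10^5 N
Factor of safety n = P_cr / P = 283.24 / 129 = 2.20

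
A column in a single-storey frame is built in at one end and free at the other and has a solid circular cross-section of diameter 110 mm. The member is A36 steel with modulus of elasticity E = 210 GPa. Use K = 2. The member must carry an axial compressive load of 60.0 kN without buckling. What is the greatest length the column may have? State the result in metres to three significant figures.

I = πd⁴/64 = π×110⁴/64 = 7.187×10^6 mm⁴
I = 7.187×10^-6 m⁴
At the buckling limit P_cr = P = 6.000×10^4 N
From P_cr = π²EI/(K·L)²:  L = (1/K)·√(π²EI/P_cr) = (1/2)·√(π²×2.10×10^11×7.187×10^-6/6.000×10^4)
L = 7.88 m

L_max ≈ 7.88 m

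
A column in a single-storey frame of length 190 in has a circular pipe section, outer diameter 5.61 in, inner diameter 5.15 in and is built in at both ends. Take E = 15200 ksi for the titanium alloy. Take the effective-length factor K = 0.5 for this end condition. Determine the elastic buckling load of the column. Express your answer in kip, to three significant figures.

P_cr ≈ 234 kip

d_o = 5.61 in, d_i = 5.15 in
I = π(d_o⁴ − d_i⁴)/64 = π(5.61⁴ − 5.150⁴)/64 = 14.09 in⁴
Effective length L_e = K·L = 0.5 × 190 = 95.00 in
P_cr = π²EI / L_e² = π² × 15200×10³ × 14.09 / 95.00² = 2.342×10^5 lb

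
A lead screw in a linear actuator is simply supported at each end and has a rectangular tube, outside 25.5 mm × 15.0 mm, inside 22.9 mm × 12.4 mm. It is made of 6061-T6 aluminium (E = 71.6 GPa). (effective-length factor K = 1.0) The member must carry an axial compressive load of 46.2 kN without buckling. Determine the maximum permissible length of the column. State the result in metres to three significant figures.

L_max ≈ 0.232 m

Weak-axis I_min = (h_o·b_o³ − h_i·b_i³)/12 with b_o = 15.0, b_i = 12.40 mm (shorter outer/inner sides).
I_min = (25.5×15.0³ − 22.90×12.40³)/12 = 3.533×10^3 mm⁴
I = 3.533×10^-9 m⁴
At the buckling limit P_cr = P = 4.620×10^4 N
From P_cr = π²EI/(K·L)²:  L = (1/K)·√(π²EI/P_cr) = (1/1)·√(π²×7.16×10^10×3.533×10^-9/4.620×10^4)
L = 0.232 m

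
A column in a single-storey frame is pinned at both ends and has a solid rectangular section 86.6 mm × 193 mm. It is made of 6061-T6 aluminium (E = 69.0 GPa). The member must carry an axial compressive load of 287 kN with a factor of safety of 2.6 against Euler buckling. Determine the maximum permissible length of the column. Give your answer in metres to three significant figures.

L_max ≈ 3.09 m

Buckling occurs about the weak axis: I_min = h·b³/12 with b = 86.6 mm (the shorter side).
I_min = 193×86.6³/12 = 1.045×10^7 mm⁴
I = 1.045×10^-5 m⁴
Required critical load P_cr = n·P = 2.6 × 287 = 746.2 kN = 7.462×10^5 N
From P_cr = π²EI/(K·L)²:  L = (1/K)·√(π²EI/P_cr) = (1/1)·√(π²×6.90×10^10×1.045×10^-5/7.462×10^5)
L = 3.09 m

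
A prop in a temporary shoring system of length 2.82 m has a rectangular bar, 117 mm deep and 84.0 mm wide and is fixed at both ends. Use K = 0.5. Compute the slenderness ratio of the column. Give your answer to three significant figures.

For a rectangle r_min = b/√12 = 84.0/√12 = 24.25 mm
L_e = K·L = 0.5 × 2.82 m = 1.410 m = 1410.0 mm
λ = L_e / r_min = 1410.0 / 24.25 = 58.1

λ ≈ 58.1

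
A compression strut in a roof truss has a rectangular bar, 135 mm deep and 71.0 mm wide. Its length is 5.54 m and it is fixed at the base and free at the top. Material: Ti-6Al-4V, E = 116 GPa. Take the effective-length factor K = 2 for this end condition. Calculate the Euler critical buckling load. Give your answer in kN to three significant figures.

Buckling occurs about the weak axis: I_min = h·b³/12 with b = 71.0 mm (the shorter side).
I_min = 135×71.0³/12 = 4.026×10^6 mm⁴
I = 4.026×10^6 mm⁴ = 4.026×10^-6 m⁴
Effective length L_e = K·L = 2 × 5.54 = 11.08 m
P_cr = π²EI / L_e² = π² × 116×10⁹ × 4.026×10^-6 / 11.08² = 3.755×10^4 N

P_cr ≈ 37.5 kN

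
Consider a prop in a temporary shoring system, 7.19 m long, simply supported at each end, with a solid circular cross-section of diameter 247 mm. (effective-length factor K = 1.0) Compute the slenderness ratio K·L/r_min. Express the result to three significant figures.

λ ≈ 116

I = πd⁴/64 = π×247⁴/64 = 1.827×10^8 mm⁴
A = 4.792×10^4 mm²;  r_min = √(I/A) = √(1.827×10^8/4.792×10^4) = 61.75 mm
L_e = K·L = 1 × 7.19 m = 7.190 m = 7190.0 mm
λ = L_e / r_min = 7190.0 / 61.75 = 116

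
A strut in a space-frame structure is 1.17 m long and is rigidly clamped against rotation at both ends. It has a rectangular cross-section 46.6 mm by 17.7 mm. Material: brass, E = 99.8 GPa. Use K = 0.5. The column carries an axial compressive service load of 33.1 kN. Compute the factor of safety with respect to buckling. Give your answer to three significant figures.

Buckling occurs about the weak axis: I_min = h·b³/12 with b = 17.7 mm (the shorter side).
I_min = 46.6×17.7³/12 = 2.153×10^4 mm⁴
I = 2.153×10^4 mm⁴ = 2.153×10^-8 m⁴
Effective length L_e = K·L = 0.5 × 1.17 = 0.5850 m
P_cr = π²EI / L_e² = π² × 99.8×10⁹ × 2.153×10^-8 / 0.5850² = 6.198×10^4 N
Factor of safety n = P_cr / P = 61.979 / 33.1 = 1.87

n ≈ 1.87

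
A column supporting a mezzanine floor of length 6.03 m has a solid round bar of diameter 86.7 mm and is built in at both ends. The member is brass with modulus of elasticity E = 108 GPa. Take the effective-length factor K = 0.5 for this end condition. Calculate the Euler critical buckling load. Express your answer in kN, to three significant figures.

I = πd⁴/64 = π×86.7⁴/64 = 2.774×10^6 mm⁴
I = 2.774×10^6 mm⁴ = 2.774×10^-6 m⁴
Effective length L_e = K·L = 0.5 × 6.03 = 3.015 m
P_cr = π²EI / L_e² = π² × 108×10⁹ × 2.774×10^-6 / 3.015² = 3.252×10^5 N

P_cr ≈ 325 kN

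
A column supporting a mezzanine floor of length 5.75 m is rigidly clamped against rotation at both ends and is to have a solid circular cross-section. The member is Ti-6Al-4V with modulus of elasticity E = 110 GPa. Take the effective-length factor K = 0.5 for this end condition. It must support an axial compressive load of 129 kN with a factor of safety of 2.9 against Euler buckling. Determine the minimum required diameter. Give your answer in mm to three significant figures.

Required P_cr = n·P = 2.9 × 129 = 374.1 kN
L_e = K·L = 0.5 × 5.75 = 2.875 m
Required I = P_cr·L_e²/(π²E) = 3.741×10^5 × 2.875² / (π² × 1.10×10^11) = 2.848×10^-6 m⁴
I_req = 2.848×10^6 mm⁴
Solid circle: I = πd⁴/64  ⇒  d = (64I/π)^(1/4) = (64×2.848×10^6/π)^(1/4) = 87.3 mm

d ≈ 87.3 mm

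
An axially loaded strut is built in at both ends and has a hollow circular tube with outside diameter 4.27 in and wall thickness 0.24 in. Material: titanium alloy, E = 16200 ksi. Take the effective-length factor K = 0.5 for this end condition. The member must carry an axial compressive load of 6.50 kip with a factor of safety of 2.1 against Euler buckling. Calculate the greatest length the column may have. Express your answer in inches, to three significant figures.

Inner diameter d_i = 4.27 − 2×0.24 = 3.790 in
I = π(d_o⁴ − d_i⁴)/64 = π(4.27⁴ − 3.790⁴)/64 = 6.190 in⁴
Required critical load P_cr = n·P = 2.1 × 6.50 = 13.65 kip = 1.365×10^4 lb
From P_cr = π²EI/(K·L)²:  L = (1/K)·√(π²EI/P_cr) = (1/0.5)·√(π²×1.62×10^7×6.190/1.365×10^4)
L = 539 in

L_max ≈ 539 in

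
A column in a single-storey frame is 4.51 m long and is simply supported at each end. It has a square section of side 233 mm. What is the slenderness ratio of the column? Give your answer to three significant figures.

For a square r = a/√12 = 233/√12 = 67.26 mm
L_e = K·L = 1 × 4.51 m = 4.510 m = 4510.0 mm
λ = L_e / r_min = 4510.0 / 67.26 = 67.1

λ ≈ 67.1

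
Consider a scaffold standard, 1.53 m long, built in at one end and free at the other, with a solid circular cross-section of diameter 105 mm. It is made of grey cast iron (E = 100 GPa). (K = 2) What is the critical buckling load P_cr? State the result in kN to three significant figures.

I = πd⁴/64 = π×105⁴/64 = 5.967×10^6 mm⁴
I = 5.967×10^6 mm⁴ = 5.967×10^-6 m⁴
Effective length L_e = K·L = 2 × 1.53 = 3.060 m
P_cr = π²EI / L_e² = π² × 100×10⁹ × 5.967×10^-6 / 3.060² = 6.289×10^5 N

P_cr ≈ 629 kN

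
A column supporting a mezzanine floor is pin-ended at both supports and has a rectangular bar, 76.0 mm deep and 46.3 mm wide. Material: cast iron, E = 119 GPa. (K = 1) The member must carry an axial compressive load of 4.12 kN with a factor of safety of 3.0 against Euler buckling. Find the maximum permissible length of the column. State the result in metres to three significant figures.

Buckling occurs about the weak axis: I_min = h·b³/12 with b = 46.3 mm (the shorter side).
I_min = 76.0×46.3³/12 = 6.286×10^5 mm⁴
I = 6.286×10^-7 m⁴
Required critical load P_cr = n·P = 3.0 × 4.12 = 12.36 kN = 1.236×10^4 N
From P_cr = π²EI/(K·L)²:  L = (1/K)·√(π²EI/P_cr) = (1/1)·√(π²×1.19×10^11×6.286×10^-7/1.236×10^4)
L = 7.73 m

L_max ≈ 7.73 m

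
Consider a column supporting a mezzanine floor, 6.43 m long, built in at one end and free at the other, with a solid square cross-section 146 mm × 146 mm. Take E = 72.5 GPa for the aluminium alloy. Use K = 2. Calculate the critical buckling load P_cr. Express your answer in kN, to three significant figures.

P_cr ≈ 164 kN

I = a⁴/12 = 146⁴/12 = 3.786×10^7 mm⁴
I = 3.786×10^7 mm⁴ = 3.786×10^-5 m⁴
Effective length L_e = K·L = 2 × 6.43 = 12.86 m
P_cr = π²EI / L_e² = π² × 72.5×10⁹ × 3.786×10^-5 / 12.86² = 1.638×10^5 N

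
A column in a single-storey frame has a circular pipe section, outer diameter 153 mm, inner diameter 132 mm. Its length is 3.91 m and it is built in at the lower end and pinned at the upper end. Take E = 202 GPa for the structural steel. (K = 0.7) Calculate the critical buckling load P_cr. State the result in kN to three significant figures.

P_cr ≈ 3190 kN

d_o = 153 mm, d_i = 132 mm
I = π(d_o⁴ − d_i⁴)/64 = π(153⁴ − 132.0⁴)/64 = 1.200×10^7 mm⁴
I = 1.200×10^7 mm⁴ = 1.200×10^-5 m⁴
Effective length L_e = K·L = 0.7 × 3.91 = 2.737 m
P_cr = π²EI / L_e² = π² × 202×10⁹ × 1.200×10^-5 / 2.737² = 3.193×10^6 N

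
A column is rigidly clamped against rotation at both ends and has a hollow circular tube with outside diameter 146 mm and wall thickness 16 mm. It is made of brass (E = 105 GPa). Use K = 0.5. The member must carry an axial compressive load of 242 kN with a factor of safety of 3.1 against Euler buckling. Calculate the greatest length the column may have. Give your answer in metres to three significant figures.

L_max ≈ 8.80 m

Inner diameter d_i = 146 − 2×16 = 114.0 mm
I = π(d_o⁴ − d_i⁴)/64 = π(146⁴ − 114.0⁴)/64 = 1.401×10^7 mm⁴
I = 1.401×10^-5 m⁴
Required critical load P_cr = n·P = 3.1 × 242 = 750.2 kN = 7.502×10^5 N
From P_cr = π²EI/(K·L)²:  L = (1/K)·√(π²EI/P_cr) = (1/0.5)·√(π²×1.05×10^11×1.401×10^-5/7.502×10^5)
L = 8.80 m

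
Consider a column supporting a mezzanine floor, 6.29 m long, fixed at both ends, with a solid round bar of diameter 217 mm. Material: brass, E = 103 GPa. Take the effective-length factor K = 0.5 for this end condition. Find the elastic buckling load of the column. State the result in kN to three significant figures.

P_cr ≈ 11200 kN

I = πd⁴/64 = π×217⁴/64 = 1.088×10^8 mm⁴
I = 1.088×10^8 mm⁴ = 1.088×10^-4 m⁴
Effective length L_e = K·L = 0.5 × 6.29 = 3.145 m
P_cr = π²EI / L_e² = π² × 103×10⁹ × 1.088×10^-4 / 3.145² = 1.119×10^7 N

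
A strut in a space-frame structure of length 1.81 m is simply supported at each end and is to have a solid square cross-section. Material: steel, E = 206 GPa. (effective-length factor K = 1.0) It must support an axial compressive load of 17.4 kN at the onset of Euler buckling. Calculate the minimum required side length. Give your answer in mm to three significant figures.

a ≈ 24.1 mm

L_e = K·L = 1 × 1.81 = 1.810 m
Required I = P_cr·L_e²/(π²E) = 1.740×10^4 × 1.810² / (π² × 2.06×10^11) = 2.804×10^-8 m⁴
I_req = 2.804×10^4 mm⁴
Solid square: I = a⁴/12  ⇒  a = (12I)^(1/4) = (12×2.804×10^4)^(1/4) = 24.1 mm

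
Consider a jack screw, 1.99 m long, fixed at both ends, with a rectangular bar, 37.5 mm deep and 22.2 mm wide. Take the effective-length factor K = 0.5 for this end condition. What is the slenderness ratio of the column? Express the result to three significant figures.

Buckling occurs about the weak axis: I_min = h·b³/12 with b = 22.2 mm (the shorter side).
I_min = 37.5×22.2³/12 = 3.419×10^4 mm⁴
A = 832.5 mm²;  r_min = √(I/A) = √(3.419×10^4/832.5) = 6.409 mm
L_e = K·L = 0.5 × 1.99 m = 0.9950 m = 995.00 mm
λ = L_e / r_min = 995.00 / 6.409 = 155

λ ≈ 155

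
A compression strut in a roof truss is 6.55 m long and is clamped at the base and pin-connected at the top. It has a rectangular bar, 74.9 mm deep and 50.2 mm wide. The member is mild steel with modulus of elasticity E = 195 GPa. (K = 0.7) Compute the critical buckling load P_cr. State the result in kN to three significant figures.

P_cr ≈ 72.3 kN

Buckling occurs about the weak axis: I_min = h·b³/12 with b = 50.2 mm (the shorter side).
I_min = 74.9×50.2³/12 = 7.896×10^5 mm⁴
I = 7.896×10^5 mm⁴ = 7.896×10^-7 m⁴
Effective length L_e = K·L = 0.7 × 6.55 = 4.585 m
P_cr = π²EI / L_e² = π² × 195×10⁹ × 7.896×10^-7 / 4.585² = 7.229×10^4 N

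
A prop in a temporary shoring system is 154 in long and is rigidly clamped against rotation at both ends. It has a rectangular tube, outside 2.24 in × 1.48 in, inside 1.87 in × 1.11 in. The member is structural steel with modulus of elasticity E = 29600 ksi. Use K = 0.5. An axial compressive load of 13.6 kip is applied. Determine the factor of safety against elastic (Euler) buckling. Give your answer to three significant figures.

n ≈ 1.42

Weak-axis I_min = (h_o·b_o³ − h_i·b_i³)/12 with b_o = 1.48, b_i = 1.110 in (shorter outer/inner sides).
I_min = (2.24×1.48³ − 1.870×1.110³)/12 = 0.3920 in⁴
Effective length L_e = K·L = 0.5 × 154 = 77.00 in
P_cr = π²EI / L_e² = π² × 29600×10³ × 0.3920 / 77.00² = 1.932×10^4 lb
Factor of safety n = P_cr / P = 19.316 / 13.6 = 1.42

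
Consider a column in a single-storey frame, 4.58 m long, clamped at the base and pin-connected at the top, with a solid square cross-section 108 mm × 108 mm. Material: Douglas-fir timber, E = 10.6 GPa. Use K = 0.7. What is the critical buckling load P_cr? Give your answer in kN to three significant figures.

I = a⁴/12 = 108⁴/12 = 1.134×10^7 mm⁴
I = 1.134×10^7 mm⁴ = 1.134×10^-5 m⁴
Effective length L_e = K·L = 0.7 × 4.58 = 3.206 m
P_cr = π²EI / L_e² = π² × 10.6×10⁹ × 1.134×10^-5 / 3.206² = 1.154×10^5 N

P_cr ≈ 115 kN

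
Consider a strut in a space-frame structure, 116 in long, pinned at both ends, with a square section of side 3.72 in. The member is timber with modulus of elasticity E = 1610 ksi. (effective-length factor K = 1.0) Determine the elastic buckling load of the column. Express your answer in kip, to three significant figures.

P_cr ≈ 18.8 kip

I = a⁴/12 = 3.72⁴/12 = 15.96 in⁴
Effective length L_e = K·L = 1 × 116 = 116.0 in
P_cr = π²EI / L_e² = π² × 1610×10³ × 15.96 / 116.0² = 1.885×10^4 lb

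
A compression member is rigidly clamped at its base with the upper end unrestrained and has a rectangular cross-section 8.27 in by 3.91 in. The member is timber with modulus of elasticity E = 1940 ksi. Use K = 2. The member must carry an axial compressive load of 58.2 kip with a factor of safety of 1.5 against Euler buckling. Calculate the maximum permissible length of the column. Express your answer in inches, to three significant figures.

L_max ≈ 47.5 in

Buckling occurs about the weak axis: I_min = h·b³/12 with b = 3.91 in (the shorter side).
I_min = 8.27×3.91³/12 = 41.20 in⁴
Required critical load P_cr = n·P = 1.5 × 58.2 = 87.30 kip = 8.730×10^4 lb
From P_cr = π²EI/(K·L)²:  L = (1/K)·√(π²EI/P_cr) = (1/2)·√(π²×1.94×10^6×41.20/8.730×10^4)
L = 47.5 in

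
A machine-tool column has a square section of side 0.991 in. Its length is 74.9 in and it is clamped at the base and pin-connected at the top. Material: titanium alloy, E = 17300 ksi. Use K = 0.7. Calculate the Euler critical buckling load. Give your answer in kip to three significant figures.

I = a⁴/12 = 0.991⁴/12 = 8.037×10^-2 in⁴
Effective length L_e = K·L = 0.7 × 74.9 = 52.43 in
P_cr = π²EI / L_e² = π² × 17300×10³ × 8.037×10^-2 / 52.43² = 4.992×10^3 lb

P_cr ≈ 4.99 kip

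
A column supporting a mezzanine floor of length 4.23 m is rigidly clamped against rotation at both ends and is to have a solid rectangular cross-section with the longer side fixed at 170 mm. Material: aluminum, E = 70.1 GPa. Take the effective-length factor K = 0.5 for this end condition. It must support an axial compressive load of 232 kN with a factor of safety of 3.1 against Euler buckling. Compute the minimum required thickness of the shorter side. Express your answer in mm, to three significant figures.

b ≈ 69.0 mm

Required P_cr = n·P = 3.1 × 232 = 719.2 kN
L_e = K·L = 0.5 × 4.23 = 2.115 m
Required I = P_cr·L_e²/(π²E) = 7.192×10^5 × 2.115² / (π² × 7.01×10^10) = 4.650×10^-6 m⁴
I_req = 4.650×10^6 mm⁴
Rectangle, weak axis: I_min = h·b³/12 with h = 170 mm fixed  ⇒  b = (12I/h)^(1/3) = 69.0 mm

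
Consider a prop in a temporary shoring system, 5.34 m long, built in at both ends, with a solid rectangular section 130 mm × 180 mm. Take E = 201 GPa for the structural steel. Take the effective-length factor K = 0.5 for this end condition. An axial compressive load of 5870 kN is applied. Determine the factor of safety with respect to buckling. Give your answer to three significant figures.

Buckling occurs about the weak axis: I_min = h·b³/12 with b = 130 mm (the shorter side).
I_min = 180×130³/12 = 3.296×10^7 mm⁴
I = 3.296×10^7 mm⁴ = 3.295×10^-5 m⁴
Effective length L_e = K·L = 0.5 × 5.34 = 2.670 m
P_cr = π²EI / L_e² = π² × 201×10⁹ × 3.295×10^-5 / 2.670² = 9.171×10^6 N
Factor of safety n = P_cr / P = 9170.5 / 5870 = 1.56

n ≈ 1.56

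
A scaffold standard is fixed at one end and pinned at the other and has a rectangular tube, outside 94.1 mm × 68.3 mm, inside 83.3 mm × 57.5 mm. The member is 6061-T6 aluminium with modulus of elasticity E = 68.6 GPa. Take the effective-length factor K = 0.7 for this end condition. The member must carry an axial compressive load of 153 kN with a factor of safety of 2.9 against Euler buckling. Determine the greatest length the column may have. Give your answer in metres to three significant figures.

L_max ≈ 1.92 m

Weak-axis I_min = (h_o·b_o³ − h_i·b_i³)/12 with b_o = 68.3, b_i = 57.50 mm (shorter outer/inner sides).
I_min = (94.1×68.3³ − 83.30×57.50³)/12 = 1.179×10^6 mm⁴
I = 1.179×10^-6 m⁴
Required critical load P_cr = n·P = 2.9 × 153 = 443.7 kN = 4.437×10^5 N
From P_cr = π²EI/(K·L)²:  L = (1/K)·√(π²EI/P_cr) = (1/0.7)·√(π²×6.86×10^10×1.179×10^-6/4.437×10^5)
L = 1.92 m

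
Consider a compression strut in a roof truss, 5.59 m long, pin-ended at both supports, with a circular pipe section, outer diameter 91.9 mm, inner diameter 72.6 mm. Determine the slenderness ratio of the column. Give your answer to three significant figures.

λ ≈ 191

d_o = 91.9 mm, d_i = 72.6 mm
I = π(d_o⁴ − d_i⁴)/64 = π(91.9⁴ − 72.60⁴)/64 = 2.138×10^6 mm⁴
A = 2.494×10^3 mm²;  r_min = √(I/A) = √(2.138×10^6/2.494×10^3) = 29.28 mm
L_e = K·L = 1 × 5.59 m = 5.590 m = 5590.0 mm
λ = L_e / r_min = 5590.0 / 29.28 = 191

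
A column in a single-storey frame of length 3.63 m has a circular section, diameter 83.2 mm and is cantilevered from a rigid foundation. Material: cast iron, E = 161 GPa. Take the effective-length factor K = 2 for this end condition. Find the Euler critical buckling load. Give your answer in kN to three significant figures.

I = πd⁴/64 = π×83.2⁴/64 = 2.352×10^6 mm⁴
I = 2.352×10^6 mm⁴ = 2.352×10^-6 m⁴
Effective length L_e = K·L = 2 × 3.63 = 7.260 m
P_cr = π²EI / L_e² = π² × 161×10⁹ × 2.352×10^-6 / 7.260² = 7.091×10^4 N

P_cr ≈ 70.9 kN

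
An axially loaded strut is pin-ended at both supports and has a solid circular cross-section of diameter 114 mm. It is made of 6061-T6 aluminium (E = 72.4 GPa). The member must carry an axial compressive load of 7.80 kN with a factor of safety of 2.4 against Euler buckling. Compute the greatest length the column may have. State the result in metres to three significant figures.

L_max ≈ 17.8 m

I = πd⁴/64 = π×114⁴/64 = 8.291×10^6 mm⁴
I = 8.291×10^-6 m⁴
Required critical load P_cr = n·P = 2.4 × 7.80 = 18.72 kN = 1.872×10^4 N
From P_cr = π²EI/(K·L)²:  L = (1/K)·√(π²EI/P_cr) = (1/1)·√(π²×7.24×10^10×8.291×10^-6/1.872×10^4)
L = 17.8 m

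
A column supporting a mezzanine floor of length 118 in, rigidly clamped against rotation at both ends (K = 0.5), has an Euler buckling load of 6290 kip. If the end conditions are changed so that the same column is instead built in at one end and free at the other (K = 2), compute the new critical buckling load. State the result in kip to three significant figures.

P_cr ∝ 1/K², so P_cr,new = P_cr,old × (K_old/K_new)² = 6290 × (0.5/2)²
= 6290 × 0.06250 = 393 kip

P_cr ≈ 393 kip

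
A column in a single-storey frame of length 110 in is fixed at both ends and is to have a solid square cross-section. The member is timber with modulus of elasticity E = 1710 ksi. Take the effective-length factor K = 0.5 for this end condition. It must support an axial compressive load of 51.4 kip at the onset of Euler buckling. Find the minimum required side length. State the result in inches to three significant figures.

a ≈ 3.24 in

L_e = K·L = 0.5 × 110 = 55.00 in
Required I = P_cr·L_e²/(π²E) = 5.140×10^4 × 55.00² / (π² × 1.71×10^6) = 9.213 in⁴
Solid square: I = a⁴/12  ⇒  a = (12I)^(1/4) = (12×9.213)^(1/4) = 3.24 in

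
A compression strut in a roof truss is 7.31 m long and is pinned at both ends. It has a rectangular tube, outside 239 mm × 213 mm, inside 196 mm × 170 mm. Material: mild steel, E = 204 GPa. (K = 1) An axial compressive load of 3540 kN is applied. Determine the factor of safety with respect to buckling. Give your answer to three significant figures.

n ≈ 1.19

Weak-axis I_min = (h_o·b_o³ − h_i·b_i³)/12 with b_o = 213, b_i = 170.0 mm (shorter outer/inner sides).
I_min = (239×213³ − 196.0×170.0³)/12 = 1.122×10^8 mm⁴
I = 1.122×10^8 mm⁴ = 1.122×10^-4 m⁴
Effective length L_e = K·L = 1 × 7.31 = 7.310 m
P_cr = π²EI / L_e² = π² × 204×10⁹ × 1.122×10^-4 / 7.310² = 4.228×10^6 N
Factor of safety n = P_cr / P = 4228.3 / 3540 = 1.19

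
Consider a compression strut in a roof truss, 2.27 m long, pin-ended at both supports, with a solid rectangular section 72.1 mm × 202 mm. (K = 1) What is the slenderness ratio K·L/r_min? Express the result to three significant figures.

λ ≈ 109

For a rectangle r_min = b/√12 = 72.1/√12 = 20.81 mm
L_e = K·L = 1 × 2.27 m = 2.270 m = 2270.0 mm
λ = L_e / r_min = 2270.0 / 20.81 = 109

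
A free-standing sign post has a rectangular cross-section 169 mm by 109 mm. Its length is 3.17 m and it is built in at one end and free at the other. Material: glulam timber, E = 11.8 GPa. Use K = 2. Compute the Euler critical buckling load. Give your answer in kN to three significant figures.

P_cr ≈ 52.8 kN

Buckling occurs about the weak axis: I_min = h·b³/12 with b = 109 mm (the shorter side).
I_min = 169×109³/12 = 1.824×10^7 mm⁴
I = 1.824×10^7 mm⁴ = 1.824×10^-5 m⁴
Effective length L_e = K·L = 2 × 3.17 = 6.340 m
P_cr = π²EI / L_e² = π² × 11.8×10⁹ × 1.824×10^-5 / 6.340² = 5.284×10^4 N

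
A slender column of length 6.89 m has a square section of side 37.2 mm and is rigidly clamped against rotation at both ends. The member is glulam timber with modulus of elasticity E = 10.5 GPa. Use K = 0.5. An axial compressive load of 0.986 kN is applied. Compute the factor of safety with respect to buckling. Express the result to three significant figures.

n ≈ 1.41

I = a⁴/12 = 37.2⁴/12 = 1.596×10^5 mm⁴
I = 1.596×10^5 mm⁴ = 1.596×10^-7 m⁴
Effective length L_e = K·L = 0.5 × 6.89 = 3.445 m
P_cr = π²EI / L_e² = π² × 10.5×10⁹ × 1.596×10^-7 / 3.445² = 1.393×10^3 N
Factor of safety n = P_cr / P = 1.3935 / 0.986 = 1.41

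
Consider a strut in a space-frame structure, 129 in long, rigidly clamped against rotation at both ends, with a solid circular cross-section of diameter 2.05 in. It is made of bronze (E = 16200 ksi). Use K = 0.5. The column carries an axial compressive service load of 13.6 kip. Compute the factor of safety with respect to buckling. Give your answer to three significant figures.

n ≈ 2.45

I = πd⁴/64 = π×2.05⁴/64 = 0.8669 in⁴
Effective length L_e = K·L = 0.5 × 129 = 64.50 in
P_cr = π²EI / L_e² = π² × 16200×10³ × 0.8669 / 64.50² = 3.332×10^4 lb
Factor of safety n = P_cr / P = 33.318 / 13.6 = 2.45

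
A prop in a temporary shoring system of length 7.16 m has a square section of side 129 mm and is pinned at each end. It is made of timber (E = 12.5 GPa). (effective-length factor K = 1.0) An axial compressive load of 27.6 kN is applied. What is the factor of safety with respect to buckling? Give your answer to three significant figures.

I = a⁴/12 = 129⁴/12 = 2.308×10^7 mm⁴
I = 2.308×10^7 mm⁴ = 2.308×10^-5 m⁴
Effective length L_e = K·L = 1 × 7.16 = 7.160 m
P_cr = π²EI / L_e² = π² × 12.5×10⁹ × 2.308×10^-5 / 7.160² = 5.553×10^4 N
Factor of safety n = P_cr / P = 55.534 / 27.6 = 2.01

n ≈ 2.01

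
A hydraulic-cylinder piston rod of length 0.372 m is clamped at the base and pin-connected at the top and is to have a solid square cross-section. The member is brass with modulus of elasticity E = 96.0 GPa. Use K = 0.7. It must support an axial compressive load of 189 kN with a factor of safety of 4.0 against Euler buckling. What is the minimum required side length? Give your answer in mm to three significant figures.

Required P_cr = n·P = 4.0 × 189 = 756.0 kN
L_e = K·L = 0.7 × 0.372 = 0.2604 m
Required I = P_cr·L_e²/(π²E) = 7.560×10^5 × 0.2604² / (π² × 9.60×10^10) = 5.410×10^-8 m⁴
I_req = 5.410×10^4 mm⁴
Solid square: I = a⁴/12  ⇒  a = (12I)^(1/4) = (12×5.410×10^4)^(1/4) = 28.4 mm

a ≈ 28.4 mm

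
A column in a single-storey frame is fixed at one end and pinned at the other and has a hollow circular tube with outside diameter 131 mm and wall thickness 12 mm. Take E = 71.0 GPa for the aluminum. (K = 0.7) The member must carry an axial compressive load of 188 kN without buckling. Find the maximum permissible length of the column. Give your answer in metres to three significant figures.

Inner diameter d_i = 131 − 2×12 = 107.0 mm
I = π(d_o⁴ − d_i⁴)/64 = π(131⁴ − 107.0⁴)/64 = 8.022×10^6 mm⁴
I = 8.022×10^-6 m⁴
At the buckling limit P_cr = P = 1.880×10^5 N
From P_cr = π²EI/(K·L)²:  L = (1/K)·√(π²EI/P_cr) = (1/0.7)·√(π²×7.10×10^10×8.022×10^-6/1.880×10^5)
L = 7.81 m

L_max ≈ 7.81 m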